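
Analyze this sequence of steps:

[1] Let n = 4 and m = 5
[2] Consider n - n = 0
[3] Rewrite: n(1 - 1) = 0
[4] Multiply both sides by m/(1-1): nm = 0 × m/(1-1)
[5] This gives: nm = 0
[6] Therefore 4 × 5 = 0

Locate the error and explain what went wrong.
Step 4: Multiply both sides by m/(1-1): nm = 0 × m/(1-1)

Step 4 multiplies both sides by m/(1-1). However, 1-1 = 0, so this is multiplication by m/0, which is undefined. We cannot multiply by an undefined expression.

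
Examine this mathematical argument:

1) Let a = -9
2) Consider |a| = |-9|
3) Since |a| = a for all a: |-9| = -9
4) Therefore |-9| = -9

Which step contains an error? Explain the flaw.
Step 3: Since |a| = a for all a: |-9| = -9

Step 3 incorrectly states that |a| = a for all a. The correct definition is |a| = a when a >= 0, and |a| = -a when a < 0. Since -9 < 0, we have |-9| = -(-9) = 9, not -9.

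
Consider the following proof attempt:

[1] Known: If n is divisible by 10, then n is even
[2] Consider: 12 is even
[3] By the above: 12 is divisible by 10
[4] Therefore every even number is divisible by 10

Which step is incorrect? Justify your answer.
Step 3: By the above: 12 is divisible by 10

Step 3 commits the fallacy of affirming the consequent. The known fact 'divisible by 10 → even' does NOT imply 'even → divisible by 10'. That would be the converse, which is false. For example, 12 is even but 12 ÷ 10 = 1.20, which is not an integer.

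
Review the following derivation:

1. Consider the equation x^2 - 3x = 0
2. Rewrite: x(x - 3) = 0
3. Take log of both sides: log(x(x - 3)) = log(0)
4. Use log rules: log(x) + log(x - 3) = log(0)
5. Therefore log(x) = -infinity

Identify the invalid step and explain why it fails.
Step 3: Take log of both sides: log(x(x - 3)) = log(0)

Step 3 takes the logarithm of both sides, resulting in log(0) on the right side. The logarithm is only defined for positive numbers; log(0) is undefined (approaches negative infinity). This operation is invalid.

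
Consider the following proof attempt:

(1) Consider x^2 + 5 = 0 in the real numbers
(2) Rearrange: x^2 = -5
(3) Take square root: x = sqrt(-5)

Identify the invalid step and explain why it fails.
Step 3: Take square root: x = sqrt(-5)

Step 3 takes the square root of -5, which is negative. In the real number system, the square root of a negative number is undefined. The equation x^2 + 5 = 0 has no real solutions. Square roots of negative numbers only exist in the complex numbers.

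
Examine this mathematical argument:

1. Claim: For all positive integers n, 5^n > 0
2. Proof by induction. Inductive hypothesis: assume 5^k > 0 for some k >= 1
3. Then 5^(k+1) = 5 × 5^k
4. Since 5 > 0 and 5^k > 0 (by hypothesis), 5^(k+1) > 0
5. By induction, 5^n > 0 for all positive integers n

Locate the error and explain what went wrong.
Step 5: By induction, 5^n > 0 for all positive integers n

Step 5 concludes the proof by induction, but no base case was ever established. A valid induction proof requires: (1) a base case proving 5^1 > 0, and (2) an inductive step showing IF 5^k > 0 THEN 5^(k+1) > 0. Steps 2-4 correctly establish the inductive step, but without the base case the conclusion in step 5 does not follow.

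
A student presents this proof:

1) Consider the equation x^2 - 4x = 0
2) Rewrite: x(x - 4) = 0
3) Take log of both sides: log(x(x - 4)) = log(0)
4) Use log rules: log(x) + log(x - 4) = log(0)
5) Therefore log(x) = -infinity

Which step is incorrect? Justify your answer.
Step 3: Take log of both sides: log(x(x - 4)) = log(0)

Step 3 takes the logarithm of both sides, resulting in log(0) on the right side. The logarithm is only defined for positive numbers; log(0) is undefined (approaches negative infinity). This operation is invalid.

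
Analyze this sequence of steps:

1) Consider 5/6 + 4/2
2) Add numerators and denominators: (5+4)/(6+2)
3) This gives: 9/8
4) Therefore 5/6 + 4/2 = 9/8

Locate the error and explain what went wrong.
Step 2: Add numerators and denominators: (5+4)/(6+2)

Step 2 incorrectly adds fractions by separately adding numerators and denominators. This is wrong. The correct method requires a common denominator: 5/6 + 4/2 = (5×2 + 4×6)/(6×2) = 34/12 = 17/6. The method used gives 9/8, which is different.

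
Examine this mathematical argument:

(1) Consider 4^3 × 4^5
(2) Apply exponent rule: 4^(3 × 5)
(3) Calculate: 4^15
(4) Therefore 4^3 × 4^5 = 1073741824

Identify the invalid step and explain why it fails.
Step 2: Apply exponent rule: 4^(3 × 5)

Step 2 incorrectly states that a^b × a^c = a^(b×c). The correct rule is a^b × a^c = a^(b+c). The actual value is 4^3 × 4^5 = 4^8 = 65536, not 4^15 = 1073741824.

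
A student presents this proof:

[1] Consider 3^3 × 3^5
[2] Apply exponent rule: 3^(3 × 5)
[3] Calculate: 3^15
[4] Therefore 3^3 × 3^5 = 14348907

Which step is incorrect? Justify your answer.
Step 2: Apply exponent rule: 3^(3 × 5)

Step 2 incorrectly states that a^b × a^c = a^(b×c). The correct rule is a^b × a^c = a^(b+c). The actual value is 3^3 × 3^5 = 3^8 = 6561, not 3^15 = 14348907.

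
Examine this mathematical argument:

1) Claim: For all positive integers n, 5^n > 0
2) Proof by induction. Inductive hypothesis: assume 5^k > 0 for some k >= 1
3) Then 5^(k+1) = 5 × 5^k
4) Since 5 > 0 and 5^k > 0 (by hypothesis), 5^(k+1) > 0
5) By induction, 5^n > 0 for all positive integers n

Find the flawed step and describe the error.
Step 5: By induction, 5^n > 0 for all positive integers n

Step 5 concludes the proof by induction, but no base case was ever established. A valid induction proof requires: (1) a base case proving 5^1 > 0, and (2) an inductive step showing IF 5^k > 0 THEN 5^(k+1) > 0. Steps 2-4 correctly establish the inductive step, but without the base case the conclusion in step 5 does not follow.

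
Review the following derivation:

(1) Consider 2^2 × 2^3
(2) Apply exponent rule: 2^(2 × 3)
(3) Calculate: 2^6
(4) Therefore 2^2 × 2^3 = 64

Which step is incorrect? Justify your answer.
Step 2: Apply exponent rule: 2^(2 × 3)

Step 2 incorrectly states that a^b × a^c = a^(b×c). The correct rule is a^b × a^c = a^(b+c). The actual value is 2^2 × 2^3 = 2^5 = 32, not 2^6 = 64.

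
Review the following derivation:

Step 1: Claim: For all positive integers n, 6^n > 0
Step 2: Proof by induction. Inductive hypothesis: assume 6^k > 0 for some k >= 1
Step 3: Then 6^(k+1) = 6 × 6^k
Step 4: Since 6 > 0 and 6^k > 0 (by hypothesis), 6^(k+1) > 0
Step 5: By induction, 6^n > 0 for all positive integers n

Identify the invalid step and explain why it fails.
Step 5: By induction, 6^n > 0 for all positive integers n

Step 5 concludes the proof by induction, but no base case was ever established. A valid induction proof requires: (1) a base case proving 6^1 > 0, and (2) an inductive step showing IF 6^k > 0 THEN 6^(k+1) > 0. Steps 2-4 correctly establish the inductive step, but without the base case the conclusion in step 5 does not follow.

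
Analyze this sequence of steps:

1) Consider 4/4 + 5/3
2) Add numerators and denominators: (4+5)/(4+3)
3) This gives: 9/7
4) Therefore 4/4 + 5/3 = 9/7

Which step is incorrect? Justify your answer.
Step 2: Add numerators and denominators: (4+5)/(4+3)

Step 2 incorrectly adds fractions by separately adding numerators and denominators. This is wrong. The correct method requires a common denominator: 4/4 + 5/3 = (4×3 + 5×4)/(4×3) = 32/12 = 8/3. The method used gives 9/7, which is different.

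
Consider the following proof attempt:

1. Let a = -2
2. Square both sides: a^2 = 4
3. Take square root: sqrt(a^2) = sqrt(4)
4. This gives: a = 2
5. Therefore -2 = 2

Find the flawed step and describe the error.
Step 4: This gives: a = 2

Step 4 incorrectly states that sqrt(a^2) = a. The correct identity is sqrt(a^2) = |a|. Since a = -2 < 0, we have sqrt(a^2) = |-2| = 2, not a = -2.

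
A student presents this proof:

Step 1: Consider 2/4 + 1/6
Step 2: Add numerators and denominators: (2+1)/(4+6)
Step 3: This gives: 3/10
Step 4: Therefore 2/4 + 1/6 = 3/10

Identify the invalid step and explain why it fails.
Step 2: Add numerators and denominators: (2+1)/(4+6)

Step 2 incorrectly adds fractions by separately adding numerators and denominators. This is wrong. The correct method requires a common denominator: 2/4 + 1/6 = (2×6 + 1×4)/(4×6) = 16/24 = 2/3. The method used gives 3/10, which is different.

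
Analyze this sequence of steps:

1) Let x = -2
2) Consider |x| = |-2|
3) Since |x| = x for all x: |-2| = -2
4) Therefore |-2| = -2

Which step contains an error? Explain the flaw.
Step 3: Since |x| = x for all x: |-2| = -2

Step 3 incorrectly states that |x| = x for all x. The correct definition is |x| = x when x >= 0, and |x| = -x when x < 0. Since -2 < 0, we have |-2| = -(-2) = 2, not -2.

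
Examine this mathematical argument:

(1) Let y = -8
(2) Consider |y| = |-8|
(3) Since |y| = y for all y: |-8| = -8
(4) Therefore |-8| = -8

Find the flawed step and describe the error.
Step 3: Since |y| = y for all y: |-8| = -8

Step 3 incorrectly states that |y| = y for all y. The correct definition is |y| = y when y >= 0, and |y| = -y when y < 0. Since -8 < 0, we have |-8| = -(-8) = 8, not -8.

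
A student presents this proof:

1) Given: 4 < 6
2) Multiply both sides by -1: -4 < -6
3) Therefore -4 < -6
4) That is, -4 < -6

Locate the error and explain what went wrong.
Step 2: Multiply both sides by -1: -4 < -6

Step 2 multiplies both sides by -1 but fails to reverse the inequality sign. When multiplying (or dividing) an inequality by a negative number, the direction must be reversed. Since 4 < 6, we should get -4 > -6, i.e., -4 > -6.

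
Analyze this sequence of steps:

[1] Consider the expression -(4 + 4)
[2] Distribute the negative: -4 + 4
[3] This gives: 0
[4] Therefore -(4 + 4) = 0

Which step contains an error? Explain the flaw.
Step 2: Distribute the negative: -4 + 4

Step 2 incorrectly distributes the negative sign. The correct distribution is -(4 + 4) = -4 - 4 = -8. The negative must be applied to both terms, not just the first. The error treats -(4 + 4) as -4 + 4, which equals 0 instead of -8.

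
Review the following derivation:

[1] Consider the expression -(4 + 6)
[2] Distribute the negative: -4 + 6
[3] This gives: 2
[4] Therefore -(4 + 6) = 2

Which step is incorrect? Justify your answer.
Step 2: Distribute the negative: -4 + 6

Step 2 incorrectly distributes the negative sign. The correct distribution is -(4 + 6) = -4 - 6 = -10. The negative must be applied to both terms, not just the first. The error treats -(4 + 6) as -4 + 6, which equals 2 instead of -10.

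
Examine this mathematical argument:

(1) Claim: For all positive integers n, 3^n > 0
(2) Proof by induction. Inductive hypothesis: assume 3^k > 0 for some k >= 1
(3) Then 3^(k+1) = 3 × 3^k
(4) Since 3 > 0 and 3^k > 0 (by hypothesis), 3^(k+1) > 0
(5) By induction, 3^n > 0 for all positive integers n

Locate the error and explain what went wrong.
Step 5: By induction, 3^n > 0 for all positive integers n

Step 5 concludes the proof by induction, but no base case was ever established. A valid induction proof requires: (1) a base case proving 3^1 > 0, and (2) an inductive step showing IF 3^k > 0 THEN 3^(k+1) > 0. Steps 2-4 correctly establish the inductive step, but without the base case the conclusion in step 5 does not follow.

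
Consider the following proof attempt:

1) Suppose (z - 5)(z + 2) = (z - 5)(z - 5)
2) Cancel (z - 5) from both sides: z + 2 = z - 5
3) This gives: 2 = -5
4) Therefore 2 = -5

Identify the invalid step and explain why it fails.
Step 2: Cancel (z - 5) from both sides: z + 2 = z - 5

Step 2 cancels (z - 5) from both sides. This is only valid if (z - 5) ≠ 0, i.e., z ≠ 5. When z = 5, both sides equal zero regardless of the other factors. The correct approach requires considering z = 5 as a separate case.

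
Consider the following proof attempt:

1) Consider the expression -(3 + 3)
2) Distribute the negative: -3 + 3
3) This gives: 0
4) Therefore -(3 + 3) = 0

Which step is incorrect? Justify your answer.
Step 2: Distribute the negative: -3 + 3

Step 2 incorrectly distributes the negative sign. The correct distribution is -(3 + 3) = -3 - 3 = -6. The negative must be applied to both terms, not just the first. The error treats -(3 + 3) as -3 + 3, which equals 0 instead of -6.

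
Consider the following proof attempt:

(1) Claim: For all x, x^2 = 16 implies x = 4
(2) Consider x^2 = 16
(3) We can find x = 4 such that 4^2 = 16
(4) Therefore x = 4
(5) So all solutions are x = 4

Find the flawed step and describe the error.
Step 4: Therefore x = 4

Step 4 incorrectly concludes that x = 4 is the only solution. The proof shows that x = 4 is A solution (existence), but does not show it is the ONLY solution (uniqueness). In fact, x = -4 is also a solution since (-4)^2 = 16. Finding one solution doesn't prove there are no others.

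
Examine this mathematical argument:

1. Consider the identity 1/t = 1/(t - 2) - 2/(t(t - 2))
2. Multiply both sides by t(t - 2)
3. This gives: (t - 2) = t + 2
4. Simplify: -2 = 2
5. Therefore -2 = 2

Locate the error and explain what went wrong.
Step 3: This gives: (t - 2) = t + 2

Step 3 makes a sign error when clearing denominators. Multiplying -2/(t(t - 2)) by t(t - 2) gives -2, not +2. The correct result is (t - 2) = t - 2, which is trivially true, not (t - 2) = t + 2. (Step 1 is a valid identity: 1/(t - 2) - 2/(t(t - 2)) = (t - 2)/(t(t - 2)) = 1/t.)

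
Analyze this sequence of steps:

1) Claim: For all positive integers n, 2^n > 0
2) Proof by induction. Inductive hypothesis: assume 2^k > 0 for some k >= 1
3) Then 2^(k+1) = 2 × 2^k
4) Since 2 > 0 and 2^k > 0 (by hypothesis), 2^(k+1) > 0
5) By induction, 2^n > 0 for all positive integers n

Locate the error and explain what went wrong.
Step 5: By induction, 2^n > 0 for all positive integers n

Step 5 concludes the proof by induction, but no base case was ever established. A valid induction proof requires: (1) a base case proving 2^1 > 0, and (2) an inductive step showing IF 2^k > 0 THEN 2^(k+1) > 0. Steps 2-4 correctly establish the inductive step, but without the base case the conclusion in step 5 does not follow.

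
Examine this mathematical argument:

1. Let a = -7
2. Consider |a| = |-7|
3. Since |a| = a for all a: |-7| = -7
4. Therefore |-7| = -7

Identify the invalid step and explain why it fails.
Step 3: Since |a| = a for all a: |-7| = -7

Step 3 incorrectly states that |a| = a for all a. The correct definition is |a| = a when a >= 0, and |a| = -a when a < 0. Since -7 < 0, we have |-7| = -(-7) = 7, not -7.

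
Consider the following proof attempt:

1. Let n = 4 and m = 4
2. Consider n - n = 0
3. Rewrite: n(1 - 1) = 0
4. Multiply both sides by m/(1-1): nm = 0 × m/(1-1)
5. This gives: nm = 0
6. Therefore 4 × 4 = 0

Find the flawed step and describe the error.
Step 4: Multiply both sides by m/(1-1): nm = 0 × m/(1-1)

Step 4 multiplies both sides by m/(1-1). However, 1-1 = 0, so this is multiplication by m/0, which is undefined. We cannot multiply by an undefined expression.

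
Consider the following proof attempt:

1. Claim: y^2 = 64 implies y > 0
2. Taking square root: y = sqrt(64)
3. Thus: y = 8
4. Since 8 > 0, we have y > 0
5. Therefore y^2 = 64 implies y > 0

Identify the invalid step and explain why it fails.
Step 2: Taking square root: y = sqrt(64)

Step 2 takes the square root and assumes the positive root only. The equation y^2 = 64 actually has two solutions: y = 8 and y = -8. The proof silently assumes y > 0 without justification, then uses this assumption to conclude y > 0, which is circular. The counterexample y = -8 shows the claim is false.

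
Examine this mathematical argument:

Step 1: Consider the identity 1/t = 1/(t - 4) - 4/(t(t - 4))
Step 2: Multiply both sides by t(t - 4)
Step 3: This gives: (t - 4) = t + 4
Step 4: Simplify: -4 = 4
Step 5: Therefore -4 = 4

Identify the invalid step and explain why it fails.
Step 3: This gives: (t - 4) = t + 4

Step 3 makes a sign error when clearing denominators. Multiplying -4/(t(t - 4)) by t(t - 4) gives -4, not +4. The correct result is (t - 4) = t - 4, which is trivially true, not (t - 4) = t + 4. (Step 1 is a valid identity: 1/(t - 4) - 4/(t(t - 4)) = (t - 4)/(t(t - 4)) = 1/t.)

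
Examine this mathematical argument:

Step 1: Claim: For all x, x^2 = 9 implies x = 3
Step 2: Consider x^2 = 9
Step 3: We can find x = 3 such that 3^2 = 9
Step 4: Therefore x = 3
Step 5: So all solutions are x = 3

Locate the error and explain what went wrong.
Step 4: Therefore x = 3

Step 4 incorrectly concludes that x = 3 is the only solution. The proof shows that x = 3 is A solution (existence), but does not show it is the ONLY solution (uniqueness). In fact, x = -3 is also a solution since (-3)^2 = 9. Finding one solution doesn't prove there are no others.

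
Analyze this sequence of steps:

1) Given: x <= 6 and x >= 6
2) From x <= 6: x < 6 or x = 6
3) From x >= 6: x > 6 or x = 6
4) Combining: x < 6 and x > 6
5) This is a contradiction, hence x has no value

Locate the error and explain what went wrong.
Step 4: Combining: x < 6 and x > 6

Step 4 incorrectly combines the conditions. From x <= 6 and x >= 6, the intersection is x = 6. The error treats the 'or' cases as 'and' requirements. The correct conclusion is that x = 6 is the unique solution, not that no solution exists.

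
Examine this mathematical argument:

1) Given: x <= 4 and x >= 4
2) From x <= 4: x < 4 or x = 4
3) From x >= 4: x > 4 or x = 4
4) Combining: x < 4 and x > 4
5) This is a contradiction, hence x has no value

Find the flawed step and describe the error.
Step 4: Combining: x < 4 and x > 4

Step 4 incorrectly combines the conditions. From x <= 4 and x >= 4, the intersection is x = 4. The error treats the 'or' cases as 'and' requirements. The correct conclusion is that x = 4 is the unique solution, not that no solution exists.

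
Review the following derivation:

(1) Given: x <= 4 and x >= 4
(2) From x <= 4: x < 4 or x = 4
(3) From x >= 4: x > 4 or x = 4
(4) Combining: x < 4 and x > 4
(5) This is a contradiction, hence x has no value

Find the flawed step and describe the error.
Step 4: Combining: x < 4 and x > 4

Step 4 incorrectly combines the conditions. From x <= 4 and x >= 4, the intersection is x = 4. The error treats the 'or' cases as 'and' requirements. The correct conclusion is that x = 4 is the unique solution, not that no solution exists.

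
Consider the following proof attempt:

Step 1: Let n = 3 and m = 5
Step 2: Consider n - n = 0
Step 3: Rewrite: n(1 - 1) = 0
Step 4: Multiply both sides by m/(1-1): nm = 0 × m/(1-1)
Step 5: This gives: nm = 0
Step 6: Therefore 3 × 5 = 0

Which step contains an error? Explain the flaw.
Step 4: Multiply both sides by m/(1-1): nm = 0 × m/(1-1)

Step 4 multiplies both sides by m/(1-1). However, 1-1 = 0, so this is multiplication by m/0, which is undefined. We cannot multiply by an undefined expression.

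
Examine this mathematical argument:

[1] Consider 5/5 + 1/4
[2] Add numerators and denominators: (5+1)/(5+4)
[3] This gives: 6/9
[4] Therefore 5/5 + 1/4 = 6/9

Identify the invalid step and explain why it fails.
Step 2: Add numerators and denominators: (5+1)/(5+4)

Step 2 incorrectly adds fractions by separately adding numerators and denominators. This is wrong. The correct method requires a common denominator: 5/5 + 1/4 = (5×4 + 1×5)/(5×4) = 25/20 = 5/4. The method used gives 6/9, which is different.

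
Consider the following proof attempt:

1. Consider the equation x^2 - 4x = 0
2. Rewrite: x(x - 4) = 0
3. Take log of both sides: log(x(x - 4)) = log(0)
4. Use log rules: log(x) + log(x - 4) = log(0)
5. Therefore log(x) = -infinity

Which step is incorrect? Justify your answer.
Step 3: Take log of both sides: log(x(x - 4)) = log(0)

Step 3 takes the logarithm of both sides, resulting in log(0) on the right side. The logarithm is only defined for positive numbers; log(0) is undefined (approaches negative infinity). This operation is invalid.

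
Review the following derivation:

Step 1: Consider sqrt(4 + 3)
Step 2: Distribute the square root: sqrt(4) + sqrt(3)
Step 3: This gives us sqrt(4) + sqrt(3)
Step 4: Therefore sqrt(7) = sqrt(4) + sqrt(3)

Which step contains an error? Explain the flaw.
Step 2: Distribute the square root: sqrt(4) + sqrt(3)

Step 2 incorrectly 'distributes' the square root over addition. The square root function does not distribute: sqrt(a + b) ≠ sqrt(a) + sqrt(b). In fact, sqrt(4 + 3) = sqrt(7) ≈ 2.6458, while sqrt(4) + sqrt(3) ≈ 3.7321.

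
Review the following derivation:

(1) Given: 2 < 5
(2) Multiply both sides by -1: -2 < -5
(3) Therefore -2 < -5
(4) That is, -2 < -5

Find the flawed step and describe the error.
Step 2: Multiply both sides by -1: -2 < -5

Step 2 multiplies both sides by -1 but fails to reverse the inequality sign. When multiplying (or dividing) an inequality by a negative number, the direction must be reversed. Since 2 < 5, we should get -2 > -5, i.e., -2 > -5.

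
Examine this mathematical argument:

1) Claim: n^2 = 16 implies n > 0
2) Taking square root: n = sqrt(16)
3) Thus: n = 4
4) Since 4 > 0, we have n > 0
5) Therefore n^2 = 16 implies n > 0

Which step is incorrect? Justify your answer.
Step 2: Taking square root: n = sqrt(16)

Step 2 takes the square root and assumes the positive root only. The equation n^2 = 16 actually has two solutions: n = 4 and n = -4. The proof silently assumes n > 0 without justification, then uses this assumption to conclude n > 0, which is circular. The counterexample n = -4 shows the claim is false.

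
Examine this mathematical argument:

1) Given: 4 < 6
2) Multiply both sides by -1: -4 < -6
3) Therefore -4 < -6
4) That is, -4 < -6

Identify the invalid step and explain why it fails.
Step 2: Multiply both sides by -1: -4 < -6

Step 2 multiplies both sides by -1 but fails to reverse the inequality sign. When multiplying (or dividing) an inequality by a negative number, the direction must be reversed. Since 4 < 6, we should get -4 > -6, i.e., -4 > -6.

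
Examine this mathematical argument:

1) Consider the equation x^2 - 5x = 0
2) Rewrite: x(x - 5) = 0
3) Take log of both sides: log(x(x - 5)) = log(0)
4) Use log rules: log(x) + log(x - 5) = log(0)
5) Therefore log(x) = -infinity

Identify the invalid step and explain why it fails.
Step 3: Take log of both sides: log(x(x - 5)) = log(0)

Step 3 takes the logarithm of both sides, resulting in log(0) on the right side. The logarithm is only defined for positive numbers; log(0) is undefined (approaches negative infinity). This operation is invalid.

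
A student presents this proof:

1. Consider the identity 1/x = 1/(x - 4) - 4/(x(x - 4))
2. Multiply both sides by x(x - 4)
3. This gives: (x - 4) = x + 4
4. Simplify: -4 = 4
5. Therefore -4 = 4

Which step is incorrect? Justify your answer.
Step 3: This gives: (x - 4) = x + 4

Step 3 makes a sign error when clearing denominators. Multiplying -4/(x(x - 4)) by x(x - 4) gives -4, not +4. The correct result is (x - 4) = x - 4, which is trivially true, not (x - 4) = x + 4. (Step 1 is a valid identity: 1/(x - 4) - 4/(x(x - 4)) = (x - 4)/(x(x - 4)) = 1/x.)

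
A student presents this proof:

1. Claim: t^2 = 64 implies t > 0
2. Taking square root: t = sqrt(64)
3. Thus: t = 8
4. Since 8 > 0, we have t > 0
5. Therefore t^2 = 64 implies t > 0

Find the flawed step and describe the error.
Step 2: Taking square root: t = sqrt(64)

Step 2 takes the square root and assumes the positive root only. The equation t^2 = 64 actually has two solutions: t = 8 and t = -8. The proof silently assumes t > 0 without justification, then uses this assumption to conclude t > 0, which is circular. The counterexample t = -8 shows the claim is false.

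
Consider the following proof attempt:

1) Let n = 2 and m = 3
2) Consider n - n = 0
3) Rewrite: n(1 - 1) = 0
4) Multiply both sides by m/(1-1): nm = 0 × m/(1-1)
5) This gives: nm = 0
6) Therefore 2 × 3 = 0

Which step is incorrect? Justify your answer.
Step 4: Multiply both sides by m/(1-1): nm = 0 × m/(1-1)

Step 4 multiplies both sides by m/(1-1). However, 1-1 = 0, so this is multiplication by m/0, which is undefined. We cannot multiply by an undefined expression.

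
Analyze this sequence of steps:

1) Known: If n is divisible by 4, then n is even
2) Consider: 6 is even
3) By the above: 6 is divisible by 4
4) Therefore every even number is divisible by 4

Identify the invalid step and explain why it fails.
Step 3: By the above: 6 is divisible by 4

Step 3 commits the fallacy of affirming the consequent. The known fact 'divisible by 4 → even' does NOT imply 'even → divisible by 4'. That would be the converse, which is false. For example, 6 is even but 6 ÷ 4 = 1.50, which is not an integer.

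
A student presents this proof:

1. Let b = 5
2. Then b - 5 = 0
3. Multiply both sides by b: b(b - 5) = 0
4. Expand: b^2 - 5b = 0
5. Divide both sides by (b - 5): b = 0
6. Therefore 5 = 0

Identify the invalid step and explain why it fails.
Step 5: Divide both sides by (b - 5): b = 0

Step 5 divides both sides by (b - 5). However, since b = 5, we have (b - 5) = 0. Division by zero is undefined, making this step invalid.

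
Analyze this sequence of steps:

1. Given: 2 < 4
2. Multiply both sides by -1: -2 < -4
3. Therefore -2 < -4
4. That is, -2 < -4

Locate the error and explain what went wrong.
Step 2: Multiply both sides by -1: -2 < -4

Step 2 multiplies both sides by -1 but fails to reverse the inequality sign. When multiplying (or dividing) an inequality by a negative number, the direction must be reversed. Since 2 < 4, we should get -2 > -4, i.e., -2 > -4.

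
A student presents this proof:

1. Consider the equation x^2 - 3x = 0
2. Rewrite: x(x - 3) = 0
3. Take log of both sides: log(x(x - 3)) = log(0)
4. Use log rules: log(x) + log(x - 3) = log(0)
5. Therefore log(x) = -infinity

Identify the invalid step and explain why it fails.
Step 3: Take log of both sides: log(x(x - 3)) = log(0)

Step 3 takes the logarithm of both sides, resulting in log(0) on the right side. The logarithm is only defined for positive numbers; log(0) is undefined (approaches negative infinity). This operation is invalid.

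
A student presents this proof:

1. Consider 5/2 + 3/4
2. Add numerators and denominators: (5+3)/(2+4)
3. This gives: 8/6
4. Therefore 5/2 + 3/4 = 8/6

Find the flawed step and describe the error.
Step 2: Add numerators and denominators: (5+3)/(2+4)

Step 2 incorrectly adds fractions by separately adding numerators and denominators. This is wrong. The correct method requires a common denominator: 5/2 + 3/4 = (5×4 + 3×2)/(2×4) = 26/8 = 13/4. The method used gives 8/6, which is different.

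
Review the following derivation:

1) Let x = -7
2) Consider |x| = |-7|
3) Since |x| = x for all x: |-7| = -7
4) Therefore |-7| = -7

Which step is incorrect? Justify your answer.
Step 3: Since |x| = x for all x: |-7| = -7

Step 3 incorrectly states that |x| = x for all x. The correct definition is |x| = x when x >= 0, and |x| = -x when x < 0. Since -7 < 0, we have |-7| = -(-7) = 7, not -7.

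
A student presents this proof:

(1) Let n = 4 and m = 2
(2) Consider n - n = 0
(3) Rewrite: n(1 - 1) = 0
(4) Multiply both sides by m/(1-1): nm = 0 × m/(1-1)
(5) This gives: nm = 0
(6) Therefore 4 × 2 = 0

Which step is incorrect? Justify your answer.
Step 4: Multiply both sides by m/(1-1): nm = 0 × m/(1-1)

Step 4 multiplies both sides by m/(1-1). However, 1-1 = 0, so this is multiplication by m/0, which is undefined. We cannot multiply by an undefined expression.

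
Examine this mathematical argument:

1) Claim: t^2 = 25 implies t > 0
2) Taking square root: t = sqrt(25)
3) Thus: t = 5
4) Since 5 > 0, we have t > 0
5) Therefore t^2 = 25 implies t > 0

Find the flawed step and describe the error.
Step 2: Taking square root: t = sqrt(25)

Step 2 takes the square root and assumes the positive root only. The equation t^2 = 25 actually has two solutions: t = 5 and t = -5. The proof silently assumes t > 0 without justification, then uses this assumption to conclude t > 0, which is circular. The counterexample t = -5 shows the claim is false.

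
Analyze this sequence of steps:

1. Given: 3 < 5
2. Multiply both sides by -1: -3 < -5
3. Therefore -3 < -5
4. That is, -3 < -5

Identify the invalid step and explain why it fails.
Step 2: Multiply both sides by -1: -3 < -5

Step 2 multiplies both sides by -1 but fails to reverse the inequality sign. When multiplying (or dividing) an inequality by a negative number, the direction must be reversed. Since 3 < 5, we should get -3 > -5, i.e., -3 > -5.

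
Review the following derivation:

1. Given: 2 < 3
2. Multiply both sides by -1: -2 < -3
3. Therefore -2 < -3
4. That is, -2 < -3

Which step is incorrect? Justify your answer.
Step 2: Multiply both sides by -1: -2 < -3

Step 2 multiplies both sides by -1 but fails to reverse the inequality sign. When multiplying (or dividing) an inequality by a negative number, the direction must be reversed. Since 2 < 3, we should get -2 > -3, i.e., -2 > -3.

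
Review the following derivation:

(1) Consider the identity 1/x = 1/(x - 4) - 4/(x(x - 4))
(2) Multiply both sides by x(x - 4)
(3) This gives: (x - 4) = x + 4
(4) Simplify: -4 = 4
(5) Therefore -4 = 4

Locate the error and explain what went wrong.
Step 3: This gives: (x - 4) = x + 4

Step 3 makes a sign error when clearing denominators. Multiplying -4/(x(x - 4)) by x(x - 4) gives -4, not +4. The correct result is (x - 4) = x - 4, which is trivially true, not (x - 4) = x + 4. (Step 1 is a valid identity: 1/(x - 4) - 4/(x(x - 4)) = (x - 4)/(x(x - 4)) = 1/x.)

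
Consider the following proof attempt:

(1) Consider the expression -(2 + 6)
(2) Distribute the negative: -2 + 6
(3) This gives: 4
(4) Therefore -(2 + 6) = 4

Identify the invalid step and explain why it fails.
Step 2: Distribute the negative: -2 + 6

Step 2 incorrectly distributes the negative sign. The correct distribution is -(2 + 6) = -2 - 6 = -8. The negative must be applied to both terms, not just the first. The error treats -(2 + 6) as -2 + 6, which equals 4 instead of -8.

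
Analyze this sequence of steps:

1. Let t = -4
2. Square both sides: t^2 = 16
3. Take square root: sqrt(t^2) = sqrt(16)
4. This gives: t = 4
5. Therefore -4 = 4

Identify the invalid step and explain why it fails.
Step 4: This gives: t = 4

Step 4 incorrectly states that sqrt(t^2) = t. The correct identity is sqrt(t^2) = |t|. Since t = -4 < 0, we have sqrt(t^2) = |-4| = 4, not t = -4.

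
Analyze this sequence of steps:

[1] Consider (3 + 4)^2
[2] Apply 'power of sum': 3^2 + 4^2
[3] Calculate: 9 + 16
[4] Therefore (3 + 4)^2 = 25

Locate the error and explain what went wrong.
Step 2: Apply 'power of sum': 3^2 + 4^2

Step 2 incorrectly applies a non-existent rule '(a+b)^n = a^n + b^n'. This is false in general. The correct expansion uses the binomial theorem. The actual value is (3 + 4)^2 = 7^2 = 49, not 25.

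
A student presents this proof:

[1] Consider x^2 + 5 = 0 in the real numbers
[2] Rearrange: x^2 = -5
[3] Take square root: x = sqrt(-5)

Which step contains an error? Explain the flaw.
Step 3: Take square root: x = sqrt(-5)

Step 3 takes the square root of -5, which is negative. In the real number system, the square root of a negative number is undefined. The equation x^2 + 5 = 0 has no real solutions. Square roots of negative numbers only exist in the complex numbers.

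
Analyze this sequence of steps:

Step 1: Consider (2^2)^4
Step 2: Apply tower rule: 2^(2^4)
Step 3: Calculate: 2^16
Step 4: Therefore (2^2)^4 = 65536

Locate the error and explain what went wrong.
Step 2: Apply tower rule: 2^(2^4)

Step 2 incorrectly states that (a^b)^c = a^(b^c). The correct rule is (a^b)^c = a^(b×c). The actual value is (2^2)^4 = 2^8 = 256, not 2^16 = 65536.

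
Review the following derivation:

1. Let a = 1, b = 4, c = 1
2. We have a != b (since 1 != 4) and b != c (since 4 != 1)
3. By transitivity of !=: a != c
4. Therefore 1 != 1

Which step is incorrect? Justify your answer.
Step 3: By transitivity of !=: a != c

Step 3 incorrectly applies transitivity to the '!=' relation. Transitivity states: if a R b and b R c, then a R c. However, '!=' is not transitive. Counterexample: 1 != 4 and 4 != 1, but 1 = 1 (both equal 1). Transitivity holds for relations like <, <=, =, but not for !=.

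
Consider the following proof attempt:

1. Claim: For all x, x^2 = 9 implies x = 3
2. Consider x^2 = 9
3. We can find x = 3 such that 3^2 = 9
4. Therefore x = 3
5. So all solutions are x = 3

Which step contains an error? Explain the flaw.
Step 4: Therefore x = 3

Step 4 incorrectly concludes that x = 3 is the only solution. The proof shows that x = 3 is A solution (existence), but does not show it is the ONLY solution (uniqueness). In fact, x = -3 is also a solution since (-3)^2 = 9. Finding one solution doesn't prove there are no others.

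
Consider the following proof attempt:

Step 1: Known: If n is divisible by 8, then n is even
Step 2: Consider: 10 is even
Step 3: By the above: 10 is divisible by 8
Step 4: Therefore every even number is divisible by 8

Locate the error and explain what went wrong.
Step 3: By the above: 10 is divisible by 8

Step 3 commits the fallacy of affirming the consequent. The known fact 'divisible by 8 → even' does NOT imply 'even → divisible by 8'. That would be the converse, which is false. For example, 10 is even but 10 ÷ 8 = 1.25, which is not an integer.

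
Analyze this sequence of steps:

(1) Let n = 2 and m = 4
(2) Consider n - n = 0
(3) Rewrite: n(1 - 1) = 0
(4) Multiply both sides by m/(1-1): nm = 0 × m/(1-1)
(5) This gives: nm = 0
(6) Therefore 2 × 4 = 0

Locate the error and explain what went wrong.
Step 4: Multiply both sides by m/(1-1): nm = 0 × m/(1-1)

Step 4 multiplies both sides by m/(1-1). However, 1-1 = 0, so this is multiplication by m/0, which is undefined. We cannot multiply by an undefined expression.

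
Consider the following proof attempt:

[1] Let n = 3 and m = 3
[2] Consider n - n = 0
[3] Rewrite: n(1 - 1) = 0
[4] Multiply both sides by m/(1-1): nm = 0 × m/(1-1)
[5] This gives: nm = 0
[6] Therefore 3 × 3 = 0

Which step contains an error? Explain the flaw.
Step 4: Multiply both sides by m/(1-1): nm = 0 × m/(1-1)

Step 4 multiplies both sides by m/(1-1). However, 1-1 = 0, so this is multiplication by m/0, which is undefined. We cannot multiply by an undefined expression.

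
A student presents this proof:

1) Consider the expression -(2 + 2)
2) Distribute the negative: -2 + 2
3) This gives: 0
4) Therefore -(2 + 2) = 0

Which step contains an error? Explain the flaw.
Step 2: Distribute the negative: -2 + 2

Step 2 incorrectly distributes the negative sign. The correct distribution is -(2 + 2) = -2 - 2 = -4. The negative must be applied to both terms, not just the first. The error treats -(2 + 2) as -2 + 2, which equals 0 instead of -4.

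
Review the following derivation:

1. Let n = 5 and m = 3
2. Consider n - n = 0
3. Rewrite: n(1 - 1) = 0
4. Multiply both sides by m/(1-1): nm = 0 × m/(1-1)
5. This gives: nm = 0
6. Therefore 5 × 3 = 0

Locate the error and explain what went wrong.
Step 4: Multiply both sides by m/(1-1): nm = 0 × m/(1-1)

Step 4 multiplies both sides by m/(1-1). However, 1-1 = 0, so this is multiplication by m/0, which is undefined. We cannot multiply by an undefined expression.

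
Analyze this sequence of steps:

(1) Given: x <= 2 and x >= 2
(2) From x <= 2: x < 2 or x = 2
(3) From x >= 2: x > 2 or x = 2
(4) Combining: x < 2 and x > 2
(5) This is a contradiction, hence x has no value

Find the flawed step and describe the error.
Step 4: Combining: x < 2 and x > 2

Step 4 incorrectly combines the conditions. From x <= 2 and x >= 2, the intersection is x = 2. The error treats the 'or' cases as 'and' requirements. The correct conclusion is that x = 2 is the unique solution, not that no solution exists.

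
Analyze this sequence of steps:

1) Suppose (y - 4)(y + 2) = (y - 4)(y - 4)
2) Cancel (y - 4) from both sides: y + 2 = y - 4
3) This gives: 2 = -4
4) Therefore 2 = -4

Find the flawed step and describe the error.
Step 2: Cancel (y - 4) from both sides: y + 2 = y - 4

Step 2 cancels (y - 4) from both sides. This is only valid if (y - 4) ≠ 0, i.e., y ≠ 4. When y = 4, both sides equal zero regardless of the other factors. The correct approach requires considering y = 4 as a separate case.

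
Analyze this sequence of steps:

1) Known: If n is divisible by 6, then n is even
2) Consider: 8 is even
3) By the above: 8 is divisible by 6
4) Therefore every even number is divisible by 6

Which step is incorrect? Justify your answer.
Step 3: By the above: 8 is divisible by 6

Step 3 commits the fallacy of affirming the consequent. The known fact 'divisible by 6 → even' does NOT imply 'even → divisible by 6'. That would be the converse, which is false. For example, 8 is even but 8 ÷ 6 = 1.33, which is not an integer.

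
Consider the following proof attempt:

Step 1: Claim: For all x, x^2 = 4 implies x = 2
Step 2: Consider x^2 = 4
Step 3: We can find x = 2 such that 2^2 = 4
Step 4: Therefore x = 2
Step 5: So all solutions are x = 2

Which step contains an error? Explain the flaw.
Step 4: Therefore x = 2

Step 4 incorrectly concludes that x = 2 is the only solution. The proof shows that x = 2 is A solution (existence), but does not show it is the ONLY solution (uniqueness). In fact, x = -2 is also a solution since (-2)^2 = 4. Finding one solution doesn't prove there are no others.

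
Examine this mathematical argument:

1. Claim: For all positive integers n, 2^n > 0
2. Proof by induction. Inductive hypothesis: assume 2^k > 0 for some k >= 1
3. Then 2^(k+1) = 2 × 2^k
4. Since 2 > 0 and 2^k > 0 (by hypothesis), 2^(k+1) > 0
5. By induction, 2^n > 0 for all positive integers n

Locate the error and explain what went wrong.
Step 5: By induction, 2^n > 0 for all positive integers n

Step 5 concludes the proof by induction, but no base case was ever established. A valid induction proof requires: (1) a base case proving 2^1 > 0, and (2) an inductive step showing IF 2^k > 0 THEN 2^(k+1) > 0. Steps 2-4 correctly establish the inductive step, but without the base case the conclusion in step 5 does not follow.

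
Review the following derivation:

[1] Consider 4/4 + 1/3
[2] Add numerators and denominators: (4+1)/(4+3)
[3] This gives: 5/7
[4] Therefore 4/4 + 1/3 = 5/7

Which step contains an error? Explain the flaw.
Step 2: Add numerators and denominators: (4+1)/(4+3)

Step 2 incorrectly adds fractions by separately adding numerators and denominators. This is wrong. The correct method requires a common denominator: 4/4 + 1/3 = (4×3 + 1×4)/(4×3) = 16/12 = 4/3. The method used gives 5/7, which is different.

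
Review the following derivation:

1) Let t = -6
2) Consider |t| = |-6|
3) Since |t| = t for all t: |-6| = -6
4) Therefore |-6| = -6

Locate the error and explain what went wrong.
Step 3: Since |t| = t for all t: |-6| = -6

Step 3 incorrectly states that |t| = t for all t. The correct definition is |t| = t when t >= 0, and |t| = -t when t < 0. Since -6 < 0, we have |-6| = -(-6) = 6, not -6.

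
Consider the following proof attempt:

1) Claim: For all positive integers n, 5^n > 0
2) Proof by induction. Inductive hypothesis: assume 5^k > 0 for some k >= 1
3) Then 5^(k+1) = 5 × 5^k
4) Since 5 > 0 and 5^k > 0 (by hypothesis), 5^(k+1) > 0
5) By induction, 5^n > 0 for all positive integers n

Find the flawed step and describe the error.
Step 5: By induction, 5^n > 0 for all positive integers n

Step 5 concludes the proof by induction, but no base case was ever established. A valid induction proof requires: (1) a base case proving 5^1 > 0, and (2) an inductive step showing IF 5^k > 0 THEN 5^(k+1) > 0. Steps 2-4 correctly establish the inductive step, but without the base case the conclusion in step 5 does not follow.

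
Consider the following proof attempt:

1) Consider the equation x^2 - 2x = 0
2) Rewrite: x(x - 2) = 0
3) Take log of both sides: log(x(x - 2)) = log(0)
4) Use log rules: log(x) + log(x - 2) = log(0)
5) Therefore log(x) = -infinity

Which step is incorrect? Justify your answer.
Step 3: Take log of both sides: log(x(x - 2)) = log(0)

Step 3 takes the logarithm of both sides, resulting in log(0) on the right side. The logarithm is only defined for positive numbers; log(0) is undefined (approaches negative infinity). This operation is invalid.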